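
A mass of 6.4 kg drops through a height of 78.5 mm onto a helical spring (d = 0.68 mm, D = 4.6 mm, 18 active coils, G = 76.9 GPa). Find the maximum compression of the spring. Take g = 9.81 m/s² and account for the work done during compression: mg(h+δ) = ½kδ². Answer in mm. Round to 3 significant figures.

160 mm

k = Gd⁴/(8D³N_a) = (76.9×10³)(0.68⁴)/(8·4.6³·18) = 1.1731 N/mm
W = mg = 6.4 × 9.81 = 62.784 N
½kδ² − Wδ − Wh = 0 → δ = (W + √(W² + 2kWh))/k
δ = (62.784 + √(3941.8 + 11563.1))/1.1731 = (62.784 + 124.52)/1.1731 = 159.67 mm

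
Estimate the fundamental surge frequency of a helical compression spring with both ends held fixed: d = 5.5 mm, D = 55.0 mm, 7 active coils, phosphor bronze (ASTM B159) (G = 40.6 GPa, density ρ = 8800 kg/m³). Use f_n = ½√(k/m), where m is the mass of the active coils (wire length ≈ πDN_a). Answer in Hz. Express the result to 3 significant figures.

k = Gd⁴/(8D³N_a) = (40.6×10³)(5.5⁴)/(8·55.0³·7) = 3.9875 N/mm = 3987.5 N/m
Wire length L = πDN_a = π·55.0·7 = 1209.5 mm
m = ρ·(πd²/4)·L = 8800 × 23.758×10⁻⁶ m² × 1.2095 m = 0.25288 kg
f_n = ½√(k/m) = 0.5·√(3987.5/0.25288) = 0.5·√(15769) = 62.786 Hz

62.8 Hz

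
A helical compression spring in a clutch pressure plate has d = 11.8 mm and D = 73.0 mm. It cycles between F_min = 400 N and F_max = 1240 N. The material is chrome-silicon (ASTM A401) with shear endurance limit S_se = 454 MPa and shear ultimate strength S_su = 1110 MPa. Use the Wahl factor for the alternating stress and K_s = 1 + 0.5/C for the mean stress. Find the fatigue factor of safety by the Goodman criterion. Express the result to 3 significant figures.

4.53

C = D/d = 73.0/11.8 = 6.1864; K_W = (4C−1)/(4C−4)+0.615/C = 1.2440; K_s = 1+0.5/C = 1.0808
F_a = (F_max−F_min)/2 = 420 N; F_m = (F_max+F_min)/2 = 820 N
τ_a = K_W·8F_aD/(πd³) = 1.2440 × 47.519 = 59.114 MPa
τ_m = K_s·8F_mD/(πd³) = 1.0808 × 92.775 = 100.27 MPa
Goodman: 1/n_f = τ_a/S_se + τ_m/S_su = 59.114/454 + 100.27/1110 = 0.13021 + 0.09034 = 0.22054
n_f = 1/0.22054 = 4.534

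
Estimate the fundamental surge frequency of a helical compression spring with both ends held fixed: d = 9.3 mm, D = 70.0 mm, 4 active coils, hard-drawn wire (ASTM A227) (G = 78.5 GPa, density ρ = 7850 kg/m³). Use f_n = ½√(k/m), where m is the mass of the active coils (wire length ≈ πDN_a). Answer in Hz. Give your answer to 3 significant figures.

k = Gd⁴/(8D³N_a) = (78.5×10³)(9.3⁴)/(8·70.0³·4) = 53.5 N/mm = 53500 N/m
Wire length L = πDN_a = π·70.0·4 = 879.65 mm
m = ρ·(πd²/4)·L = 7850 × 67.929×10⁻⁶ m² × 0.87965 m = 0.46907 kg
f_n = ½√(k/m) = 0.5·√(53500/0.46907) = 0.5·√(1.1406e+05) = 168.86 Hz

169 Hz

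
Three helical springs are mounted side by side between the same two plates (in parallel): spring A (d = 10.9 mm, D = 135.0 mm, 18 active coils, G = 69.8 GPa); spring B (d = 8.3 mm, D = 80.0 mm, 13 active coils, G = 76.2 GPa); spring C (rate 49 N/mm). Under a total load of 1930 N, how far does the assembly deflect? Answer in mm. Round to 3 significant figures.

k_A = Gd⁴/(8D³N_a) = (69.8×10³)(10.9⁴)/(8·135.0³·18) = 2.781 N/mm
k_B = Gd⁴/(8D³N_a) = (76.2×10³)(8.3⁴)/(8·80.0³·13) = 6.7915 N/mm
Parallel: k_eq = 2.781 + 6.7915 + 49 = 58.572 N/mm
δ = F/k_eq = 1930/58.572 = 32.951 mm

33.0 mm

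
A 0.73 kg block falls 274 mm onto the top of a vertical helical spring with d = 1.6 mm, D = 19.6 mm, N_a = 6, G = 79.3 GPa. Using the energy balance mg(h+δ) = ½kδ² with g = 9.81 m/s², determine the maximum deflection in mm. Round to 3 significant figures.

57.5 mm

k = Gd⁴/(8D³N_a) = (79.3×10³)(1.6⁴)/(8·19.6³·6) = 1.4379 N/mm
W = mg = 0.73 × 9.81 = 7.1613 N
½kδ² − Wδ − Wh = 0 → δ = (W + √(W² + 2kWh))/k
δ = (7.1613 + √(51.284 + 5643.08))/1.4379 = (7.1613 + 75.461)/1.4379 = 57.458 mm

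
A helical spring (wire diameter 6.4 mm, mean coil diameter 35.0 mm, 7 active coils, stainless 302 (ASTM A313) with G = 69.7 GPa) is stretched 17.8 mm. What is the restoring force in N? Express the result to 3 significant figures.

867 N

k = Gd⁴/(8D³N_a) = (69.7×10³)(6.4⁴)/(8·35.0³·7) = 48.704 N/mm
F = k·δ = 48.704 × 17.8 = 866.92 N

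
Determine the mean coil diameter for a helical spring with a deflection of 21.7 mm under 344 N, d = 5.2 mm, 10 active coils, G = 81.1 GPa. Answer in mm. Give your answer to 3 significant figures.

36.0 mm

Required rate k = F/δ = 344/21.7 = 15.853 N/mm
D = (Gd⁴/(8N_a·k))^(1/3) = (81.1×10³·5.2⁴/(8·10·15.853))^(1/3)
  = (46756.9)^(1/3) = 36.0259 mm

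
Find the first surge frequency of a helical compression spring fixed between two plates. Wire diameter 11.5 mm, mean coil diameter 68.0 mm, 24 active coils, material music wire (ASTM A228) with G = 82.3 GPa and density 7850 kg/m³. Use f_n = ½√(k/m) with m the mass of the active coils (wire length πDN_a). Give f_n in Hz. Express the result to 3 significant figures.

37.8 Hz

k = Gd⁴/(8D³N_a) = (82.3×10³)(11.5⁴)/(8·68.0³·24) = 23.843 N/mm = 23843 N/m
Wire length L = πDN_a = π·68.0·24 = 5127.1 mm
m = ρ·(πd²/4)·L = 7850 × 103.87×10⁻⁶ m² × 5.1271 m = 4.1805 kg
f_n = ½√(k/m) = 0.5·√(23843/4.1805) = 0.5·√(5703.5) = 37.761 Hz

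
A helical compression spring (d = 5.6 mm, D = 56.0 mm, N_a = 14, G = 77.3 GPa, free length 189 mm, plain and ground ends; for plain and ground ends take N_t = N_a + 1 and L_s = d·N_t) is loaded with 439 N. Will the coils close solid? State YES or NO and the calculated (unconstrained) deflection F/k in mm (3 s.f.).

YES, δ = 114 mm

k = Gd⁴/(8D³N_a) = (77.3×10³)(5.6⁴)/(8·56.0³·14) = 3.865 N/mm
N_t = 15; L_s = 5.6·15 = 84 mm; δ_solid = L₀ − L_s = 189 − 84 = 105 mm
δ = F/k = 439/3.865 = 113.58 mm
δ ≥ δ_solid → spring goes solid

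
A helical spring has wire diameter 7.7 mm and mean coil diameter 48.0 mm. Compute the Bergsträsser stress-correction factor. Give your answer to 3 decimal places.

1.228

C = D/d = 48.0/7.7 = 6.2338
K_B = (4C+2)/(4C−3) = 26.935/21.935 = 1.2279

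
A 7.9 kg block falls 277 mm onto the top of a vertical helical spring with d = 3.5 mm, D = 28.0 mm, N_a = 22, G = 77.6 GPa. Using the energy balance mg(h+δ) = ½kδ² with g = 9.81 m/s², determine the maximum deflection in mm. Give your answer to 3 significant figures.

148 mm

k = Gd⁴/(8D³N_a) = (77.6×10³)(3.5⁴)/(8·28.0³·22) = 3.014 N/mm
W = mg = 7.9 × 9.81 = 77.499 N
½kδ² − Wδ − Wh = 0 → δ = (W + √(W² + 2kWh))/k
δ = (77.499 + √(6006.1 + 129406))/3.014 = (77.499 + 367.98)/3.014 = 147.8 mm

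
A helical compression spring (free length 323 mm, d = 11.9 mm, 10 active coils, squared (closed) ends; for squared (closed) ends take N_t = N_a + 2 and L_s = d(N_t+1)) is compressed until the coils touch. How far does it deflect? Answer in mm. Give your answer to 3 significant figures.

168 mm

N_t = 12; L_s = 11.9·13 = 154.7 mm
δ_solid = L₀ − L_s = 323 − 154.7 = 168.3 mm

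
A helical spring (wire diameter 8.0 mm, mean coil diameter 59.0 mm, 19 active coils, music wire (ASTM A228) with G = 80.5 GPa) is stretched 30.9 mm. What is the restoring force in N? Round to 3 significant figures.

k = Gd⁴/(8D³N_a) = (80.5×10³)(8.0⁴)/(8·59.0³·19) = 10.562 N/mm
F = k·δ = 10.562 × 30.9 = 326.37 N

326 N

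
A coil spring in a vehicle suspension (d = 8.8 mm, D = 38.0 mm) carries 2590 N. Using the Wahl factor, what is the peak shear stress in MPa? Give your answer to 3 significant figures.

503 MPa

Spring index C = D/d = 38.0/8.8 = 4.3182
K_W = (4C−1)/(4C−4) + 0.615/C = 16.273/13.273 + 0.1424 = 1.3684
τ₀ = 8FD/(πd³) = 8·2590·38.0/(π·8.8³) = 787360/2140.9 = 367.77 MPa
τ_max = K·τ₀ = 1.3684 × 367.77 = 503.27 MPa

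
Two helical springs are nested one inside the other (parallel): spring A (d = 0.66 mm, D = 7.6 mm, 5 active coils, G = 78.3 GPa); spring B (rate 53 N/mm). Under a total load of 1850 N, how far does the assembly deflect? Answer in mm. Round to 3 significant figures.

34.4 mm

k_A = Gd⁴/(8D³N_a) = (78.3×10³)(0.66⁴)/(8·7.6³·5) = 0.84613 N/mm
Parallel: k_eq = 0.84613 + 53 = 53.846 N/mm
δ = F/k_eq = 1850/53.846 = 34.357 mm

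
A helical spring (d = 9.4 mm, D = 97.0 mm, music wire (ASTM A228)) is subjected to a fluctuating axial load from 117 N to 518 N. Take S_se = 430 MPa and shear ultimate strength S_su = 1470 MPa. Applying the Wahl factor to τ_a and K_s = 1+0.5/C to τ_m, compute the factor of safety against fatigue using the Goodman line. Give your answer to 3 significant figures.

C = D/d = 97.0/9.4 = 10.3191; K_W = (4C−1)/(4C−4)+0.615/C = 1.1401; K_s = 1+0.5/C = 1.0485
F_a = (F_max−F_min)/2 = 200.5 N; F_m = (F_max+F_min)/2 = 317.5 N
τ_a = K_W·8F_aD/(πd³) = 1.1401 × 59.627 = 67.979 MPa
τ_m = K_s·8F_mD/(πd³) = 1.0485 × 94.422 = 98.997 MPa
Goodman: 1/n_f = τ_a/S_se + τ_m/S_su = 67.979/430 + 98.997/1470 = 0.15809 + 0.06734 = 0.22544
n_f = 1/0.22544 = 4.436

4.44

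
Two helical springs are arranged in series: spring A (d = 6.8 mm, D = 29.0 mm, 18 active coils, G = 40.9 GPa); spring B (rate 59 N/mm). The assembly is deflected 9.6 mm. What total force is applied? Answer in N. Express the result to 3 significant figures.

k_A = Gd⁴/(8D³N_a) = (40.9×10³)(6.8⁴)/(8·29.0³·18) = 24.9 N/mm
Series: 1/k_eq = 1/24.9 + 1/59 = 0.05711; k_eq = 17.51 N/mm
F = k_eq·δ = 17.51·9.6 = 168.1 N

168 N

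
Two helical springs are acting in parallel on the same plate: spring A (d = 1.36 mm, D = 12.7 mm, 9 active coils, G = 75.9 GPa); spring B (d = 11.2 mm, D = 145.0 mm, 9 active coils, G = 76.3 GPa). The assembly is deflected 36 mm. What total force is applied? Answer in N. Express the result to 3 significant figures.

k_A = Gd⁴/(8D³N_a) = (75.9×10³)(1.36⁴)/(8·12.7³·9) = 1.7606 N/mm
k_B = Gd⁴/(8D³N_a) = (76.3×10³)(11.2⁴)/(8·145.0³·9) = 5.4697 N/mm
Parallel: k_eq = 1.7606 + 5.4697 = 7.2302 N/mm
F = k_eq·δ = 7.2302·36 = 260.29 N

260 N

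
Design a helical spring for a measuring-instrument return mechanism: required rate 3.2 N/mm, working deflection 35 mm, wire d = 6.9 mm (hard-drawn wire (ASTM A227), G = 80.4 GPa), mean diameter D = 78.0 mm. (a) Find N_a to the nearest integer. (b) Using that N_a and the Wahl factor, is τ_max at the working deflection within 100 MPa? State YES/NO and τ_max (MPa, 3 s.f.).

(a) 15 coils; (b) YES, τ_max = 76.3 MPa

N_a = Gd⁴/(8D³k) = (80.4×10³)(6.9⁴)/(8·78.0³·3.2) = 15 → N_a = 15
Actual rate k = Gd⁴/(8D³·15) = 3.2003 N/mm
Working load F = kδ = 3.2003·35 = 112.01 N
C = 78.0/6.9 = 11.3043; K_W = (4C−1)/(4C−4)+0.615/C = 1.1272
τ_max = K_W·8FD/(πd³) = 1.1272·67.724 = 76.338 MPa
τ_max ≤ 100 MPa → acceptable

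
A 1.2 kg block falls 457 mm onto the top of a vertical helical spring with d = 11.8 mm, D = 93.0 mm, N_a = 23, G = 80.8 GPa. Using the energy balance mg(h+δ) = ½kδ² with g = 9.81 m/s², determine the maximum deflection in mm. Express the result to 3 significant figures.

33.0 mm

k = Gd⁴/(8D³N_a) = (80.8×10³)(11.8⁴)/(8·93.0³·23) = 10.585 N/mm
W = mg = 1.2 × 9.81 = 11.772 N
½kδ² − Wδ − Wh = 0 → δ = (W + √(W² + 2kWh))/k
δ = (11.772 + √(138.58 + 113886))/10.585 = (11.772 + 337.67)/10.585 = 33.015 mm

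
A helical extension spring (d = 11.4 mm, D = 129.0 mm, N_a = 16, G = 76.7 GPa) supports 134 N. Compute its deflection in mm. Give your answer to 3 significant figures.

k = Gd⁴/(8D³N_a) = (76.7×10³)(11.4⁴)/(8·129.0³·16) = 4.7145 N/mm
δ = F/k = 134 / 4.7145 = 28.423 mm

28.4 mm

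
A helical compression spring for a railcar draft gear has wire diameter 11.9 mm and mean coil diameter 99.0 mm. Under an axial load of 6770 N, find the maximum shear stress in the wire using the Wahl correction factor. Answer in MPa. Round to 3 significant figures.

1190 MPa

Spring index C = D/d = 99.0/11.9 = 8.3193
K_W = (4C−1)/(4C−4) + 0.615/C = 32.277/29.277 + 0.0739 = 1.1764
τ₀ = 8FD/(πd³) = 8·6770·99.0/(π·11.9³) = 5.36184e+06/5294.1 = 1012.8 MPa
τ_max = K·τ₀ = 1.1764 × 1012.8 = 1191.4 MPa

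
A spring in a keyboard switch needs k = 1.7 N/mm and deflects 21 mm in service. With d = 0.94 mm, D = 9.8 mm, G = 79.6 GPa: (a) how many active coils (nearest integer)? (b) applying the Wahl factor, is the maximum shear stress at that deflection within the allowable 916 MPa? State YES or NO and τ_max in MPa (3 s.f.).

(a) 5 coils; (b) NO, τ_max = 1190 MPa

N_a = Gd⁴/(8D³k) = (79.6×10³)(0.94⁴)/(8·9.8³·1.7) = 4.855 → N_a = 5
Actual rate k = Gd⁴/(8D³·5) = 1.6508 N/mm
Working load F = kδ = 1.6508·21 = 34.666 N
C = 9.8/0.94 = 10.4255; K_W = (4C−1)/(4C−4)+0.615/C = 1.1386
τ_max = K_W·8FD/(πd³) = 1.1386·1041.6 = 1185.9 MPa
τ_max > 916 MPa → exceeds allowable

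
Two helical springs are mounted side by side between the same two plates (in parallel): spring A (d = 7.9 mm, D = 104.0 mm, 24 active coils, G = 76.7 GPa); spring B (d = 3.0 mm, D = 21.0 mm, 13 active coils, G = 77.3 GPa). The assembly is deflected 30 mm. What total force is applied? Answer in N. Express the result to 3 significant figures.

k_A = Gd⁴/(8D³N_a) = (76.7×10³)(7.9⁴)/(8·104.0³·24) = 1.3833 N/mm
k_B = Gd⁴/(8D³N_a) = (77.3×10³)(3.0⁴)/(8·21.0³·13) = 6.5009 N/mm
Parallel: k_eq = 1.3833 + 6.5009 = 7.8842 N/mm
F = k_eq·δ = 7.8842·30 = 236.52 N

237 N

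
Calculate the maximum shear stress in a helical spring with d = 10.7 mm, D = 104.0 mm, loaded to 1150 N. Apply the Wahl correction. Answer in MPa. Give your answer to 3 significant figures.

Spring index C = D/d = 104.0/10.7 = 9.7196
K_W = (4C−1)/(4C−4) + 0.615/C = 37.879/34.879 + 0.0633 = 1.1493
τ₀ = 8FD/(πd³) = 8·1150·104.0/(π·10.7³) = 956800/3848.6 = 248.61 MPa
τ_max = K·τ₀ = 1.1493 × 248.61 = 285.73 MPa

286 MPa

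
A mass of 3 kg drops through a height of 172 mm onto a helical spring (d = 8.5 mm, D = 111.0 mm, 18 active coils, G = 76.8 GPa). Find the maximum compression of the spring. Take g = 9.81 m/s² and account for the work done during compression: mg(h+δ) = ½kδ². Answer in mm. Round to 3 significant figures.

86.4 mm

k = Gd⁴/(8D³N_a) = (76.8×10³)(8.5⁴)/(8·111.0³·18) = 2.0357 N/mm
W = mg = 3 × 9.81 = 29.43 N
½kδ² − Wδ − Wh = 0 → δ = (W + √(W² + 2kWh))/k
δ = (29.43 + √(866.12 + 20608.9))/2.0357 = (29.43 + 146.54)/2.0357 = 86.445 mm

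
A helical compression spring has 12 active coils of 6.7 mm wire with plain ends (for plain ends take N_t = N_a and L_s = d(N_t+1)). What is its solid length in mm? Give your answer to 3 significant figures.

plain ends: N_t = N_a = 12
L_s = d·(N_t+1) = 6.7 × 13 = 87.1 mm

87.1 mm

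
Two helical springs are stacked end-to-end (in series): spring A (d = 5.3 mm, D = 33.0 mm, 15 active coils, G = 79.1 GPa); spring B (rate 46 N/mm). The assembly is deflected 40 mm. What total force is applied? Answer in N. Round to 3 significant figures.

440 N

k_A = Gd⁴/(8D³N_a) = (79.1×10³)(5.3⁴)/(8·33.0³·15) = 14.473 N/mm
Series: 1/k_eq = 1/14.473 + 1/46 = 0.090834; k_eq = 11.009 N/mm
F = k_eq·δ = 11.009·40 = 440.37 N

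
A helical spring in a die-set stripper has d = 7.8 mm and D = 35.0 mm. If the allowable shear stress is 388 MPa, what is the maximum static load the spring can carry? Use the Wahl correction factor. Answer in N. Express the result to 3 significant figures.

C = D/d = 35.0/7.8 = 4.4872
K_W = (4C−1)/(4C−4) + 0.615/C = 16.949/13.949 + 0.1371 = 1.3521
τ_max = K·8FD/(πd³) → F_max = τ_allow·πd³/(8DK)
F_max = 388·π·7.8³/(8·35.0·1.3521) = 5.7845e+05/378.6 = 1527.9 N

1530 N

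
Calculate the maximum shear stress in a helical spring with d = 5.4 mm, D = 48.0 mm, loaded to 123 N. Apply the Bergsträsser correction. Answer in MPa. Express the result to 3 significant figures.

Spring index C = D/d = 48.0/5.4 = 8.8889
K_B = (4C+2)/(4C−3) = 37.556/32.556 = 1.1536
τ₀ = 8FD/(πd³) = 8·123·48.0/(π·5.4³) = 47232/494.69 = 95.478 MPa
τ_max = K·τ₀ = 1.1536 × 95.478 = 110.14 MPa

110 MPa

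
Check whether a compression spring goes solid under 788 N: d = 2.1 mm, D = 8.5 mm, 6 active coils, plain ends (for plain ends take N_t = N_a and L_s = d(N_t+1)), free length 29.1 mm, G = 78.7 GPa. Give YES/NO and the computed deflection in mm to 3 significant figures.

YES, δ = 15.2 mm

k = Gd⁴/(8D³N_a) = (78.7×10³)(2.1⁴)/(8·8.5³·6) = 51.922 N/mm
N_t = 6; L_s = 2.1·7 = 14.7 mm; δ_solid = L₀ − L_s = 29.1 − 14.7 = 14.4 mm
δ = F/k = 788/51.922 = 15.177 mm
δ ≥ δ_solid → spring goes solid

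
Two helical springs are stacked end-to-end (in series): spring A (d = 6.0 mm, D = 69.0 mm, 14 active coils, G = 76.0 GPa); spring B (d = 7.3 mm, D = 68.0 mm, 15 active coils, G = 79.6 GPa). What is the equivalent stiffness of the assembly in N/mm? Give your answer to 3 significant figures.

k_A = Gd⁴/(8D³N_a) = (76.0×10³)(6.0⁴)/(8·69.0³·14) = 2.677 N/mm
k_B = Gd⁴/(8D³N_a) = (79.6×10³)(7.3⁴)/(8·68.0³·15) = 5.991 N/mm
Series: 1/k_eq = 1/2.677 + 1/5.991 = 0.54047; k_eq = 1.8503 N/mm

1.85 N/mm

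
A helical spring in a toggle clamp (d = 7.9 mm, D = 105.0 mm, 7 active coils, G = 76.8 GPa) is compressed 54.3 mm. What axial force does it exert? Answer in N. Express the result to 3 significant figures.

251 N

k = Gd⁴/(8D³N_a) = (76.8×10³)(7.9⁴)/(8·105.0³·7) = 4.6144 N/mm
F = k·δ = 4.6144 × 54.3 = 250.56 N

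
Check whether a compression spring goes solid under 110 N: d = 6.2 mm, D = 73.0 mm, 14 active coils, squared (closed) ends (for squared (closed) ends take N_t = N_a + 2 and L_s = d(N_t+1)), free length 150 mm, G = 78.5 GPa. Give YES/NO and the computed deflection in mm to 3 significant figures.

k = Gd⁴/(8D³N_a) = (78.5×10³)(6.2⁴)/(8·73.0³·14) = 2.6623 N/mm
N_t = 16; L_s = 6.2·17 = 105.4 mm; δ_solid = L₀ − L_s = 150 − 105.4 = 44.6 mm
δ = F/k = 110/2.6623 = 41.318 mm
δ < δ_solid → spring does not go solid

NO, δ = 41.3 mm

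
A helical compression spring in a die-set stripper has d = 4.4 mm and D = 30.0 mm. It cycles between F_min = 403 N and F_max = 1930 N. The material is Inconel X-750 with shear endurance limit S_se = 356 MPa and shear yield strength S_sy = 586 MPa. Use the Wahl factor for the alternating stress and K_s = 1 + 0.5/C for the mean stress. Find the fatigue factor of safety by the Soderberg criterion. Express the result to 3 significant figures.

C = D/d = 30.0/4.4 = 6.8182; K_W = (4C−1)/(4C−4)+0.615/C = 1.2191; K_s = 1+0.5/C = 1.0733
F_a = (F_max−F_min)/2 = 763.5 N; F_m = (F_max+F_min)/2 = 1166.5 N
τ_a = K_W·8F_aD/(πd³) = 1.2191 × 684.72 = 834.75 MPa
τ_m = K_s·8F_mD/(πd³) = 1.0733 × 1046.1 = 1122.9 MPa
Soderberg: 1/n_f = τ_a/S_se + τ_m/S_sy = 834.75/356 + 1122.9/586 = 2.34479 + 1.91613 = 4.2609
n_f = 1/4.2609 = 0.2347

0.235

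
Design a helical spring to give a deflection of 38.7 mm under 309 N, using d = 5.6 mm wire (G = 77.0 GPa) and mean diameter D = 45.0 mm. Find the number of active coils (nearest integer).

Required rate k = F/δ = 309/38.7 = 7.9845 N/mm
N_a = Gd⁴/(8D³k) = (77.0×10³ × 5.6⁴)/(8 × 45.0³ × 7.9845)
    = 7.57256e+07 / 5.8207e+06 = 13.01 → 13 coils

13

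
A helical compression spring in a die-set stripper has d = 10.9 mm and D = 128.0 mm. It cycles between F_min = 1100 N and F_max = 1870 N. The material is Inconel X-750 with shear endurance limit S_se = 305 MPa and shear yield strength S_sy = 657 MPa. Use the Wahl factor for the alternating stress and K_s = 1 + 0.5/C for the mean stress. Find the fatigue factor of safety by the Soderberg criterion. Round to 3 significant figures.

1.05

C = D/d = 128.0/10.9 = 11.7431; K_W = (4C−1)/(4C−4)+0.615/C = 1.1222; K_s = 1+0.5/C = 1.0426
F_a = (F_max−F_min)/2 = 385 N; F_m = (F_max+F_min)/2 = 1485 N
τ_a = K_W·8F_aD/(πd³) = 1.1222 × 96.902 = 108.74 MPa
τ_m = K_s·8F_mD/(πd³) = 1.0426 × 373.76 = 389.68 MPa
Soderberg: 1/n_f = τ_a/S_se + τ_m/S_sy = 108.74/305 + 389.68/657 = 0.35653 + 0.59312 = 0.94965
n_f = 1/0.94965 = 1.053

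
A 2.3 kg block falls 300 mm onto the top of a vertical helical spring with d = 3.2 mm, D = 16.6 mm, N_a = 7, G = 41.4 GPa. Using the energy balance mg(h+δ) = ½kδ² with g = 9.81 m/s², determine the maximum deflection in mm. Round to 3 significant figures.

29.6 mm

k = Gd⁴/(8D³N_a) = (41.4×10³)(3.2⁴)/(8·16.6³·7) = 16.947 N/mm
W = mg = 2.3 × 9.81 = 22.563 N
½kδ² − Wδ − Wh = 0 → δ = (W + √(W² + 2kWh))/k
δ = (22.563 + √(509.09 + 229423))/16.947 = (22.563 + 479.51)/16.947 = 29.627 mm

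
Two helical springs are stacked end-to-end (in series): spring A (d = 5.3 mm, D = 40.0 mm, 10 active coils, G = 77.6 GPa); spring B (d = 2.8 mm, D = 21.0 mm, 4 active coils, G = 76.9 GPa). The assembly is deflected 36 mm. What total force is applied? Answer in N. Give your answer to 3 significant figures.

k_A = Gd⁴/(8D³N_a) = (77.6×10³)(5.3⁴)/(8·40.0³·10) = 11.959 N/mm
k_B = Gd⁴/(8D³N_a) = (76.9×10³)(2.8⁴)/(8·21.0³·4) = 15.95 N/mm
Series: 1/k_eq = 1/11.959 + 1/15.95 = 0.14632; k_eq = 6.8345 N/mm
F = k_eq·δ = 6.8345·36 = 246.04 N

246 N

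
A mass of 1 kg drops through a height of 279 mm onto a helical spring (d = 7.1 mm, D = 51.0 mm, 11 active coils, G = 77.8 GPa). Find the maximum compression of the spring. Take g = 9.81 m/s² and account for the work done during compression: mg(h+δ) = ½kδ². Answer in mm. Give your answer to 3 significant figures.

k = Gd⁴/(8D³N_a) = (77.8×10³)(7.1⁴)/(8·51.0³·11) = 16.936 N/mm
W = mg = 1 × 9.81 = 9.81 N
½kδ² − Wδ − Wh = 0 → δ = (W + √(W² + 2kWh))/k
δ = (9.81 + √(96.236 + 92709.2))/16.936 = (9.81 + 304.64)/16.936 = 18.567 mm

18.6 mm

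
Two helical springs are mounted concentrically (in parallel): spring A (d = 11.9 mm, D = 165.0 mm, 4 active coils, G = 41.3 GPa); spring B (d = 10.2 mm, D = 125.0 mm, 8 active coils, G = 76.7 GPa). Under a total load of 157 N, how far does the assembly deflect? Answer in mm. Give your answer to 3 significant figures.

k_A = Gd⁴/(8D³N_a) = (41.3×10³)(11.9⁴)/(8·165.0³·4) = 5.7615 N/mm
k_B = Gd⁴/(8D³N_a) = (76.7×10³)(10.2⁴)/(8·125.0³·8) = 6.6418 N/mm
Parallel: k_eq = 5.7615 + 6.6418 = 12.403 N/mm
δ = F/k_eq = 157/12.403 = 12.658 mm

12.7 mm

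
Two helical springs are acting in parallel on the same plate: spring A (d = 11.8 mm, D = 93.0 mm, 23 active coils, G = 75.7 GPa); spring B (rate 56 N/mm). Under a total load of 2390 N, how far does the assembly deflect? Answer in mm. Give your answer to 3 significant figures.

k_A = Gd⁴/(8D³N_a) = (75.7×10³)(11.8⁴)/(8·93.0³·23) = 9.9165 N/mm
Parallel: k_eq = 9.9165 + 56 = 65.916 N/mm
δ = F/k_eq = 2390/65.916 = 36.258 mm

36.3 mm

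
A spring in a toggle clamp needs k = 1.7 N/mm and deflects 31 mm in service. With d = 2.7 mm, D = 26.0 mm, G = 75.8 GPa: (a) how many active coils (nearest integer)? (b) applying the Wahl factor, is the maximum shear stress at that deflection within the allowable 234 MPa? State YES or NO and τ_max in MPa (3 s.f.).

(a) 17 coils; (b) YES, τ_max = 202 MPa

N_a = Gd⁴/(8D³k) = (75.8×10³)(2.7⁴)/(8·26.0³·1.7) = 16.85 → N_a = 17
Actual rate k = Gd⁴/(8D³·17) = 1.6853 N/mm
Working load F = kδ = 1.6853·31 = 52.243 N
C = 26.0/2.7 = 9.6296; K_W = (4C−1)/(4C−4)+0.615/C = 1.1508
τ_max = K_W·8FD/(πd³) = 1.1508·175.73 = 202.23 MPa
τ_max ≤ 234 MPa → acceptable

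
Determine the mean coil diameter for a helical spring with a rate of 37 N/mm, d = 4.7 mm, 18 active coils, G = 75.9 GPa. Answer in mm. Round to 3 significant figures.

19.1 mm

D = (Gd⁴/(8N_a·k))^(1/3) = (75.9×10³·4.7⁴/(8·18·37))^(1/3)
  = (6951.35)^(1/3) = 19.0849 mm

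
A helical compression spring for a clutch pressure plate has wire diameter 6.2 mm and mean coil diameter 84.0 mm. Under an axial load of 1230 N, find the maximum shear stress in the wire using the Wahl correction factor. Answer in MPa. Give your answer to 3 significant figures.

1220 MPa

Spring index C = D/d = 84.0/6.2 = 13.5484
K_W = (4C−1)/(4C−4) + 0.615/C = 53.194/50.194 + 0.0454 = 1.1052
τ₀ = 8FD/(πd³) = 8·1230·84.0/(π·6.2³) = 826560/748.73 = 1104 MPa
τ_max = K·τ₀ = 1.1052 × 1104 = 1220 MPa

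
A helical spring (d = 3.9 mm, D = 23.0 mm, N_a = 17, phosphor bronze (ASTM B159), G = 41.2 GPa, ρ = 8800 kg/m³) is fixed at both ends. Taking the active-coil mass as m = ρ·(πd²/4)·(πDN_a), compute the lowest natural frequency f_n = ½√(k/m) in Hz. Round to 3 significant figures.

106 Hz

k = Gd⁴/(8D³N_a) = (41.2×10³)(3.9⁴)/(8·23.0³·17) = 5.7601 N/mm = 5760.1 N/m
Wire length L = πDN_a = π·23.0·17 = 1228.4 mm
m = ρ·(πd²/4)·L = 8800 × 11.946×10⁻⁶ m² × 1.2284 m = 0.12913 kg
f_n = ½√(k/m) = 0.5·√(5760.1/0.12913) = 0.5·√(44607) = 105.6 Hz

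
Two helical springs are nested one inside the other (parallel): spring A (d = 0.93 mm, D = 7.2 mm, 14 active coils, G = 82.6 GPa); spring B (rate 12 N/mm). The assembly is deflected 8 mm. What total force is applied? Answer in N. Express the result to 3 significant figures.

108 N

k_A = Gd⁴/(8D³N_a) = (82.6×10³)(0.93⁴)/(8·7.2³·14) = 1.4781 N/mm
Parallel: k_eq = 1.4781 + 12 = 13.478 N/mm
F = k_eq·δ = 13.478·8 = 107.82 N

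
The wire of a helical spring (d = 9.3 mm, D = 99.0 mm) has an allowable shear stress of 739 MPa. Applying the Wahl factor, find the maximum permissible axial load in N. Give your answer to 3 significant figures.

2080 N

C = D/d = 99.0/9.3 = 10.6452
K_W = (4C−1)/(4C−4) + 0.615/C = 41.581/38.581 + 0.0578 = 1.1355
τ_max = K·8FD/(πd³) → F_max = τ_allow·πd³/(8DK)
F_max = 739·π·9.3³/(8·99.0·1.1355) = 1.8674e+06/899.34 = 2076.4 N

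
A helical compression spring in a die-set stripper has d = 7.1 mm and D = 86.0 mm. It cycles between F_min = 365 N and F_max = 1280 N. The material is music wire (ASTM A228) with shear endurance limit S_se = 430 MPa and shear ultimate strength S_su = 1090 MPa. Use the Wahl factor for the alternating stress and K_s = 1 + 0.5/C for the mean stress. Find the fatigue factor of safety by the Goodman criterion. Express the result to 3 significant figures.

0.827

C = D/d = 86.0/7.1 = 12.1127; K_W = (4C−1)/(4C−4)+0.615/C = 1.1183; K_s = 1+0.5/C = 1.0413
F_a = (F_max−F_min)/2 = 457.5 N; F_m = (F_max+F_min)/2 = 822.5 N
τ_a = K_W·8F_aD/(πd³) = 1.1183 × 279.93 = 313.04 MPa
τ_m = K_s·8F_mD/(πd³) = 1.0413 × 503.27 = 524.04 MPa
Goodman: 1/n_f = τ_a/S_se + τ_m/S_su = 313.04/430 + 524.04/1090 = 0.72800 + 0.48077 = 1.2088
n_f = 1/1.2088 = 0.8273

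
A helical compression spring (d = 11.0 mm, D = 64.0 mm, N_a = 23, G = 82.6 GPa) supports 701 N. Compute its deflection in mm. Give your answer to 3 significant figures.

k = Gd⁴/(8D³N_a) = (82.6×10³)(11.0⁴)/(8·64.0³·23) = 25.072 N/mm
δ = F/k = 701 / 25.072 = 27.959 mm

28.0 mm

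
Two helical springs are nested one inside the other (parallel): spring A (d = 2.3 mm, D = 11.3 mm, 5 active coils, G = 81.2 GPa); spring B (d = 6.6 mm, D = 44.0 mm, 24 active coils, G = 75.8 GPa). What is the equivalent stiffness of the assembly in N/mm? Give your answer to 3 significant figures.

k_A = Gd⁴/(8D³N_a) = (81.2×10³)(2.3⁴)/(8·11.3³·5) = 39.371 N/mm
k_B = Gd⁴/(8D³N_a) = (75.8×10³)(6.6⁴)/(8·44.0³·24) = 8.794 N/mm
Parallel: k_eq = 39.371 + 8.794 = 48.165 N/mm

48.2 N/mm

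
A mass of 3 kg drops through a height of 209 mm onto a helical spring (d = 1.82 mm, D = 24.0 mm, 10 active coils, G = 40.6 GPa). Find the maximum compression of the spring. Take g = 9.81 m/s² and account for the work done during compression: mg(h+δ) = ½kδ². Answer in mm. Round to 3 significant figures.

262 mm

k = Gd⁴/(8D³N_a) = (40.6×10³)(1.82⁴)/(8·24.0³·10) = 0.4028 N/mm
W = mg = 3 × 9.81 = 29.43 N
½kδ² − Wδ − Wh = 0 → δ = (W + √(W² + 2kWh))/k
δ = (29.43 + √(866.12 + 4955.12))/0.4028 = (29.43 + 76.297)/0.4028 = 262.48 mm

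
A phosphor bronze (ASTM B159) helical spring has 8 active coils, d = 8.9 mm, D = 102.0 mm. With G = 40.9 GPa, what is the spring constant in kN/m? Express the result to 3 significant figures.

k = Gd⁴/(8D³N_a) = (40.9×10³ × 8.9⁴) / (8 × 102.0³ × 8)
  = 2.56616e+08 / 6.79173e+07 = 3.7784 N/mm

3.78 kN/m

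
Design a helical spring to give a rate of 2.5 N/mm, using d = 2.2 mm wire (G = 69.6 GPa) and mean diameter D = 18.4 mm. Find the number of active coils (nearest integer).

N_a = Gd⁴/(8D³k) = (69.6×10³ × 2.2⁴)/(8 × 18.4³ × 2.5)
    = 1.63042e+06 / 124590 = 13.09 → 13 coils

13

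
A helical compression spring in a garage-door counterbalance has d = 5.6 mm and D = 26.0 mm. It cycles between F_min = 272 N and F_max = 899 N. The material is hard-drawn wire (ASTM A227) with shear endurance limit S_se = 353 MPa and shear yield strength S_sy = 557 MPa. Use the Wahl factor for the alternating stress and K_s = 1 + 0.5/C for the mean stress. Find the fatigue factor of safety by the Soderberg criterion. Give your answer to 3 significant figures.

1.13

C = D/d = 26.0/5.6 = 4.6429; K_W = (4C−1)/(4C−4)+0.615/C = 1.3383; K_s = 1+0.5/C = 1.1077
F_a = (F_max−F_min)/2 = 313.5 N; F_m = (F_max+F_min)/2 = 585.5 N
τ_a = K_W·8F_aD/(πd³) = 1.3383 × 118.19 = 158.18 MPa
τ_m = K_s·8F_mD/(πd³) = 1.1077 × 220.74 = 244.51 MPa
Soderberg: 1/n_f = τ_a/S_se + τ_m/S_sy = 158.18/353 + 244.51/557 = 0.44811 + 0.43898 = 0.88708
n_f = 1/0.88708 = 1.127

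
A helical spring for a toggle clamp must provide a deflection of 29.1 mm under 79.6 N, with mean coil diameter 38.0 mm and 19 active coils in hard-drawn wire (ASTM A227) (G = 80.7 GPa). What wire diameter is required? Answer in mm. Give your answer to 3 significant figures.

Required rate k = F/δ = 79.6/29.1 = 2.7354 N/mm
d = (8D³N_a·k / G)^(1/4) = (8·38.0³·19·2.7354 / (80.7×10³))^0.25
  = (282.71)^0.25 = 4.1005 mm

4.10 mm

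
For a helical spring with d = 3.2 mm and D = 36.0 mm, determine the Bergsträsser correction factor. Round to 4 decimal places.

C = D/d = 36.0/3.2 = 11.2500
K_B = (4C+2)/(4C−3) = 47.000/42.000 = 1.1190

1.1190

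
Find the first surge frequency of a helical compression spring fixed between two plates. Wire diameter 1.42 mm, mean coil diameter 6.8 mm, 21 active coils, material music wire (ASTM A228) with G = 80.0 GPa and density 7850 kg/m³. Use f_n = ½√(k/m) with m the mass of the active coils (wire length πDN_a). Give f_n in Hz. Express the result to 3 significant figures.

k = Gd⁴/(8D³N_a) = (80.0×10³)(1.42⁴)/(8·6.8³·21) = 6.1575 N/mm = 6157.5 N/m
Wire length L = πDN_a = π·6.8·21 = 448.62 mm
m = ρ·(πd²/4)·L = 7850 × 1.5837×10⁻⁶ m² × 0.44862 m = 0.0055772 kg
f_n = ½√(k/m) = 0.5·√(6157.5/0.0055772) = 0.5·√(1.1041e+06) = 525.37 Hz

525 Hz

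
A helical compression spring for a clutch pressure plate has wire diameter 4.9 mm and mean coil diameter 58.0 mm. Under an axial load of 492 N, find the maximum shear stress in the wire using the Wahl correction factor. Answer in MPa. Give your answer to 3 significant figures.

Spring index C = D/d = 58.0/4.9 = 11.8367
K_W = (4C−1)/(4C−4) + 0.615/C = 46.347/43.347 + 0.0520 = 1.1212
τ₀ = 8FD/(πd³) = 8·492·58.0/(π·4.9³) = 228288/369.61 = 617.65 MPa
τ_max = K·τ₀ = 1.1212 × 617.65 = 692.49 MPa

692 MPa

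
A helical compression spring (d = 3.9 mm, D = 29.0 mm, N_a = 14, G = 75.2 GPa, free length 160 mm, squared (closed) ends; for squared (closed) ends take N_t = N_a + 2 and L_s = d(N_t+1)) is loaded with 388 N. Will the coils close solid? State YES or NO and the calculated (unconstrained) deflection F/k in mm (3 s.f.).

k = Gd⁴/(8D³N_a) = (75.2×10³)(3.9⁴)/(8·29.0³·14) = 6.3689 N/mm
N_t = 16; L_s = 3.9·17 = 66.3 mm; δ_solid = L₀ − L_s = 160 − 66.3 = 93.7 mm
δ = F/k = 388/6.3689 = 60.921 mm
δ < δ_solid → spring does not go solid

NO, δ = 60.9 mm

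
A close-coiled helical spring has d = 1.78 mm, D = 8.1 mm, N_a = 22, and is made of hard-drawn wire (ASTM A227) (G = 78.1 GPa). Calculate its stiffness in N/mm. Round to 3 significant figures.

k = Gd⁴/(8D³N_a) = (78.1×10³ × 1.78⁴) / (8 × 8.1³ × 22)
  = 784027 / 93533.6 = 8.3823 N/mm

8.38 N/mm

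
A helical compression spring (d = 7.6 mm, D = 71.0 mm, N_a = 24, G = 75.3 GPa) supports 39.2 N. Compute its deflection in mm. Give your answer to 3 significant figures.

10.7 mm

k = Gd⁴/(8D³N_a) = (75.3×10³)(7.6⁴)/(8·71.0³·24) = 3.6557 N/mm
δ = F/k = 39.2 / 3.6557 = 10.723 mm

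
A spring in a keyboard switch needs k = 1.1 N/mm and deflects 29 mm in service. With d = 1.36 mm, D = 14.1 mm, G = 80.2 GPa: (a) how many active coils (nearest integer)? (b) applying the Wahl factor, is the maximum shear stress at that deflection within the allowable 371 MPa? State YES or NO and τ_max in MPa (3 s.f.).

N_a = Gd⁴/(8D³k) = (80.2×10³)(1.36⁴)/(8·14.1³·1.1) = 11.12 → N_a = 11
Actual rate k = Gd⁴/(8D³·11) = 1.1122 N/mm
Working load F = kδ = 1.1122·29 = 32.254 N
C = 14.1/1.36 = 10.3676; K_W = (4C−1)/(4C−4)+0.615/C = 1.1394
τ_max = K_W·8FD/(πd³) = 1.1394·460.39 = 524.57 MPa
τ_max > 371 MPa → exceeds allowable

(a) 11 coils; (b) NO, τ_max = 525 MPa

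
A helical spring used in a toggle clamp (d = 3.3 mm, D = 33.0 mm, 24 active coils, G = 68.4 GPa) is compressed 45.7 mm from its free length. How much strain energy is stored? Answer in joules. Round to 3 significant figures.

1.23 J

k = Gd⁴/(8D³N_a) = (68.4×10³)(3.3⁴)/(8·33.0³·24) = 1.1756 N/mm
U = ½kδ² = 0.5 × 1.1756 × 45.7² = 1227.6 N·mm = 1.2276 J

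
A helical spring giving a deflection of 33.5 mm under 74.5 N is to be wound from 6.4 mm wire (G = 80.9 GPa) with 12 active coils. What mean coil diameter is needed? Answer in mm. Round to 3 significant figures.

Required rate k = F/δ = 74.5/33.5 = 2.2239 N/mm
D = (Gd⁴/(8N_a·k))^(1/3) = (80.9×10³·6.4⁴/(8·12·2.2239))^(1/3)
  = (635749)^(1/3) = 85.9862 mm

86.0 mm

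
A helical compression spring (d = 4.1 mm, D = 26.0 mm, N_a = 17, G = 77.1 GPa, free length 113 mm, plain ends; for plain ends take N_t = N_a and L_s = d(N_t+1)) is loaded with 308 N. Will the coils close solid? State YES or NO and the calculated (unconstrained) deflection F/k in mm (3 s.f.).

k = Gd⁴/(8D³N_a) = (77.1×10³)(4.1⁴)/(8·26.0³·17) = 9.1145 N/mm
N_t = 17; L_s = 4.1·18 = 73.8 mm; δ_solid = L₀ − L_s = 113 − 73.8 = 39.2 mm
δ = F/k = 308/9.1145 = 33.792 mm
δ < δ_solid → spring does not go solid

NO, δ = 33.8 mm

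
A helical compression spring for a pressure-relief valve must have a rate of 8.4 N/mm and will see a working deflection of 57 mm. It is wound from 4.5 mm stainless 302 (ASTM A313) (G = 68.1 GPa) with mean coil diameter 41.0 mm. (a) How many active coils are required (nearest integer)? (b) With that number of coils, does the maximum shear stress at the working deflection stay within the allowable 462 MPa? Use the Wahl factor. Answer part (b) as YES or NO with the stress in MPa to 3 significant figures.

N_a = Gd⁴/(8D³k) = (68.1×10³)(4.5⁴)/(8·41.0³·8.4) = 6.029 → N_a = 6
Actual rate k = Gd⁴/(8D³·6) = 8.4412 N/mm
Working load F = kδ = 8.4412·57 = 481.15 N
C = 41.0/4.5 = 9.1111; K_W = (4C−1)/(4C−4)+0.615/C = 1.1600
τ_max = K_W·8FD/(πd³) = 1.1600·551.27 = 639.46 MPa
τ_max > 462 MPa → exceeds allowable

(a) 6 coils; (b) NO, τ_max = 639 MPa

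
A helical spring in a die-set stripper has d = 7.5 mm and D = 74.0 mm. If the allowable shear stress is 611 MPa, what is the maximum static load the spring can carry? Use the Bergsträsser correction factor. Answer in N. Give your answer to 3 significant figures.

1200 N

C = D/d = 74.0/7.5 = 9.8667
K_B = (4C+2)/(4C−3) = 41.467/36.467 = 1.1371
τ_max = K·8FD/(πd³) → F_max = τ_allow·πd³/(8DK)
F_max = 611·π·7.5³/(8·74.0·1.1371) = 8.0979e+05/673.17 = 1203 N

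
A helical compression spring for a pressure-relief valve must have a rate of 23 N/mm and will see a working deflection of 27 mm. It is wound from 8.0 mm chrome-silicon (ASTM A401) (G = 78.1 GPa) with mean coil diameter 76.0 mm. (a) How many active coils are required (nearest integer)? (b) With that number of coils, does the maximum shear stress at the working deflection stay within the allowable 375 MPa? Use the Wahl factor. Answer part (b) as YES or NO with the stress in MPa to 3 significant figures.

N_a = Gd⁴/(8D³k) = (78.1×10³)(8.0⁴)/(8·76.0³·23) = 3.961 → N_a = 4
Actual rate k = Gd⁴/(8D³·4) = 22.773 N/mm
Working load F = kδ = 22.773·27 = 614.87 N
C = 76.0/8.0 = 9.5000; K_W = (4C−1)/(4C−4)+0.615/C = 1.1530
τ_max = K_W·8FD/(πd³) = 1.1530·232.42 = 267.97 MPa
τ_max ≤ 375 MPa → acceptable

(a) 4 coils; (b) YES, τ_max = 268 MPa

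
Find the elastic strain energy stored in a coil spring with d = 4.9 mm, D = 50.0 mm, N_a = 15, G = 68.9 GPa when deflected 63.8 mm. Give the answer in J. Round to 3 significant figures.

k = Gd⁴/(8D³N_a) = (68.9×10³)(4.9⁴)/(8·50.0³·15) = 2.648 N/mm
U = ½kδ² = 0.5 × 2.648 × 63.8² = 5389.2 N·mm = 5.3892 J

5.39 J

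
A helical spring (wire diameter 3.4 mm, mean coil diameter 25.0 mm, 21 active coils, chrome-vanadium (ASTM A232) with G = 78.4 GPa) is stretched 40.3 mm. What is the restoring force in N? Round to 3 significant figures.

161 N

k = Gd⁴/(8D³N_a) = (78.4×10³)(3.4⁴)/(8·25.0³·21) = 3.9912 N/mm
F = k·δ = 3.9912 × 40.3 = 160.84 N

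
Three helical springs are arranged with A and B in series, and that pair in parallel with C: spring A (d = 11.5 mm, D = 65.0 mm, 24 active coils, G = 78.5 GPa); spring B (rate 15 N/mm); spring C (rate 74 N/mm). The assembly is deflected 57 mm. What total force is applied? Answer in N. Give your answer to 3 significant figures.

k_A = Gd⁴/(8D³N_a) = (78.5×10³)(11.5⁴)/(8·65.0³·24) = 26.039 N/mm
Springs A,B series: k_AB = 1/(1/26.039+1/15) = 9.5174 N/mm; parallel with C: k_eq = 9.5174+74 = 83.517 N/mm
F = k_eq·δ = 83.517·57 = 4760.5 N

4760 N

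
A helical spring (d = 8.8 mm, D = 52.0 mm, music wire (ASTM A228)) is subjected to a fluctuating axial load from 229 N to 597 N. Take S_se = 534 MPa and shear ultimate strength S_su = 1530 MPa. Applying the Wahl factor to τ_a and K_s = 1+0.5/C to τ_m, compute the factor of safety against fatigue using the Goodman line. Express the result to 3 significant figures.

C = D/d = 52.0/8.8 = 5.9091; K_W = (4C−1)/(4C−4)+0.615/C = 1.2569; K_s = 1+0.5/C = 1.0846
F_a = (F_max−F_min)/2 = 184 N; F_m = (F_max+F_min)/2 = 413 N
τ_a = K_W·8F_aD/(πd³) = 1.2569 × 35.753 = 44.936 MPa
τ_m = K_s·8F_mD/(πd³) = 1.0846 × 80.25 = 87.04 MPa
Goodman: 1/n_f = τ_a/S_se + τ_m/S_su = 44.936/534 + 87.04/1530 = 0.08415 + 0.05689 = 0.14104
n_f = 1/0.14104 = 7.09

7.09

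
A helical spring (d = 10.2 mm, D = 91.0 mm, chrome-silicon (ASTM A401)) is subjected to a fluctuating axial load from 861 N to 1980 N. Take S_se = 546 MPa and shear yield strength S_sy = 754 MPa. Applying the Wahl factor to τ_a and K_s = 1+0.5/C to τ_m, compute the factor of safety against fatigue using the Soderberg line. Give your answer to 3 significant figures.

C = D/d = 91.0/10.2 = 8.9216; K_W = (4C−1)/(4C−4)+0.615/C = 1.1636; K_s = 1+0.5/C = 1.0560
F_a = (F_max−F_min)/2 = 559.5 N; F_m = (F_max+F_min)/2 = 1420.5 N
τ_a = K_W·8F_aD/(πd³) = 1.1636 × 122.17 = 142.16 MPa
τ_m = K_s·8F_mD/(πd³) = 1.0560 × 310.19 = 327.57 MPa
Soderberg: 1/n_f = τ_a/S_se + τ_m/S_sy = 142.16/546 + 327.57/754 = 0.26037 + 0.43444 = 0.69482
n_f = 1/0.69482 = 1.439

1.44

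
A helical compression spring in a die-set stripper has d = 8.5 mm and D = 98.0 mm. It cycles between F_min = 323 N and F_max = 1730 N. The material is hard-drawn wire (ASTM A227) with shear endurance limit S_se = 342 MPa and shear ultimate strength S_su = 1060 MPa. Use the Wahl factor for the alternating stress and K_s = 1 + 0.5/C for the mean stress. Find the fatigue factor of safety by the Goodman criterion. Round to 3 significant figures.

0.740

C = D/d = 98.0/8.5 = 11.5294; K_W = (4C−1)/(4C−4)+0.615/C = 1.1246; K_s = 1+0.5/C = 1.0434
F_a = (F_max−F_min)/2 = 703.5 N; F_m = (F_max+F_min)/2 = 1026.5 N
τ_a = K_W·8F_aD/(πd³) = 1.1246 × 285.87 = 321.48 MPa
τ_m = K_s·8F_mD/(πd³) = 1.0434 × 417.13 = 435.22 MPa
Goodman: 1/n_f = τ_a/S_se + τ_m/S_su = 321.48/342 + 435.22/1060 = 0.94001 + 0.41058 = 1.3506
n_f = 1/1.3506 = 0.7404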